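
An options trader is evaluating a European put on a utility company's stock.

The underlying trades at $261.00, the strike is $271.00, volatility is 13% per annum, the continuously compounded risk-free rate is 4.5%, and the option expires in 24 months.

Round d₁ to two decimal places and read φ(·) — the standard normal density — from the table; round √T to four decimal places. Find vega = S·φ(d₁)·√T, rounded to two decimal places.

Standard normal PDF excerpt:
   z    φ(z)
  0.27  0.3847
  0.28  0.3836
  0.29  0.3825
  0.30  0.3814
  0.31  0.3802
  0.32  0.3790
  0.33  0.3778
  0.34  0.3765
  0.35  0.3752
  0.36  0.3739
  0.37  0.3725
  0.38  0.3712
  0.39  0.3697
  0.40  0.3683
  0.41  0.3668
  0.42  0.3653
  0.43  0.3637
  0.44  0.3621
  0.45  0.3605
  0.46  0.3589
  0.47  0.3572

T = 2;  σ√T = 0.1838
d₁ = [ln(261/271) + (0.045 + 0.13²/2)·2] / 0.1838 = [-0.0376 + 0.1069] / 0.1838 = 0.3770 → 0.38
√T = √2 = 1.4142
φ(d₁) = φ(0.38) = 0.3712
vega = S·φ(d₁)·√T = 261·0.3712·1.4142 = 137.0122

137.01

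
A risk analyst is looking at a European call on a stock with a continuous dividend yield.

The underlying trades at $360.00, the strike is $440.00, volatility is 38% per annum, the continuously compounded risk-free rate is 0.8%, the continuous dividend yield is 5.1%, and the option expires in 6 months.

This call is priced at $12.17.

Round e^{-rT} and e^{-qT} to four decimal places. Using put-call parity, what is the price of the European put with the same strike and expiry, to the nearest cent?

exp(−qT) = exp(−0.051·0.5) = 0.9748;  exp(−rT) = exp(−0.008·0.5) = 0.9960
Put-call parity: C − P = S·e^(−qT) − K·e^(−rT) = 360·0.9748 − 440·0.9960 = 350.9280 − 438.2400 = -87.3120
P = C − (C − P) = 12.17 − (-87.3120) = 99.4820

$99.48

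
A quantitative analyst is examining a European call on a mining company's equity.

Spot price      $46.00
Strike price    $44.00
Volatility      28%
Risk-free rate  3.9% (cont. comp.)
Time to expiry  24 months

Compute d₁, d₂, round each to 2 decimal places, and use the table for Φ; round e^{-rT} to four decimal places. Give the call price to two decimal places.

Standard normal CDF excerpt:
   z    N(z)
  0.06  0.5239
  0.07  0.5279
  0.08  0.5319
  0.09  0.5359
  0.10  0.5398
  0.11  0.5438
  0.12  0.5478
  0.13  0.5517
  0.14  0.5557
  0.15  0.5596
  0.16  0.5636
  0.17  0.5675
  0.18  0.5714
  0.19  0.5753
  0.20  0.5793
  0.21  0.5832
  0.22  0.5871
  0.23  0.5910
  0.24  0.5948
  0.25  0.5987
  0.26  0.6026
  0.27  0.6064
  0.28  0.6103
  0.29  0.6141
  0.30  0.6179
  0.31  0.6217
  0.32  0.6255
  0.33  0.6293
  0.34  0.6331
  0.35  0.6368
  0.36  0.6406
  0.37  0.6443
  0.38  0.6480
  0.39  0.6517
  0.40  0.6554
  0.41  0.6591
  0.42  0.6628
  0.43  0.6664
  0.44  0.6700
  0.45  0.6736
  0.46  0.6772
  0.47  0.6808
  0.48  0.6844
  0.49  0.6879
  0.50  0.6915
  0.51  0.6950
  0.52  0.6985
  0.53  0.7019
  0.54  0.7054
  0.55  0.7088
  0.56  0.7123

$9.84

σ√T = 0.28·√2 = 0.3960
d₁ = [ln(46/44) + (0.039 + 0.28²/2)·2] / 0.3960 = [0.0445 + 0.1564] / 0.3960 = 0.5072 ⇒ 0.51
d₂ = d₁ − σ√T = 0.5072 − 0.3960 = 0.1112 ⇒ 0.11
exp(−rT) = exp(−0.039·2) = 0.9250
N(d₁) = N(0.51) = 0.6950;  N(d₂) = N(0.11) = 0.5438
C = 46·0.6950 − 44·0.9250·0.5438 = 31.9700 − 22.1327 = 9.8373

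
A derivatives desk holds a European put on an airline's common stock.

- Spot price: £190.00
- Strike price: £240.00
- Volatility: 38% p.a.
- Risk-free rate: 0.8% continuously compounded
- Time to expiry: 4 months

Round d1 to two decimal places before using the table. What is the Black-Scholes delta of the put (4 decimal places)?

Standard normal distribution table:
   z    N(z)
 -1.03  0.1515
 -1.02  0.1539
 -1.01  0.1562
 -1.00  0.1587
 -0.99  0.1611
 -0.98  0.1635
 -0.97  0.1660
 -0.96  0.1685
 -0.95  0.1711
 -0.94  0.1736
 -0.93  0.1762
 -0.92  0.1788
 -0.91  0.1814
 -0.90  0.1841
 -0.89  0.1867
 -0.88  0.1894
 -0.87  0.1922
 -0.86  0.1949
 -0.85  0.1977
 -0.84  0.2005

-0.8264

T = 0.3333;  σ√T = 0.2194
d₁ = [ln(190/240) + (0.008 + ½·0.38²)·0.3333] / (σ√T) = (-0.2336 + 0.0267) / 0.2194 = -0.9430 which rounds to -0.94
N(d₁) = N(-0.94) = 0.1736
Δ_put = N(d₁) − 1 = 0.1736 − 1 = -0.8264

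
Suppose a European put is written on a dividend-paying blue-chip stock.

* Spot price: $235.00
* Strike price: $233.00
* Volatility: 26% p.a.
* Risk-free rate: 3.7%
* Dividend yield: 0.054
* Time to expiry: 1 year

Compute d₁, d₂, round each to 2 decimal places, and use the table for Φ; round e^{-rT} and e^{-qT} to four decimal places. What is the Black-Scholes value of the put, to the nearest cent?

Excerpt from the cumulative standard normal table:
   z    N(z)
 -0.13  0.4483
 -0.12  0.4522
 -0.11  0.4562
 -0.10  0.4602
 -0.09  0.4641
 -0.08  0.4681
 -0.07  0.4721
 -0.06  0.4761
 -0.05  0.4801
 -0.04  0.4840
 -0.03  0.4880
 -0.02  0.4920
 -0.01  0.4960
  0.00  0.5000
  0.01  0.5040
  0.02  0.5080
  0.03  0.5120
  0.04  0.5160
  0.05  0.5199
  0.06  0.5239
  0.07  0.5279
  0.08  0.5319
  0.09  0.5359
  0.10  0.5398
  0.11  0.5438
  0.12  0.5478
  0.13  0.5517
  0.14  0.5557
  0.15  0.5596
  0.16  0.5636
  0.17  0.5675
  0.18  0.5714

$24.09

T = 1;  σ√T = 0.2600
d₁ = [ln(235/233) + (0.037 − 0.054 + 0.26²/2)·1] / 0.2600 = [0.0085 + 0.0168] / 0.2600 = 0.0975 which rounds to 0.10
d₂ = d₁ − σ√T = 0.0975 − 0.2600 = -0.1625 which rounds to -0.16
exp(−qT) = exp(−0.054·1) = 0.9474;  exp(−rT) = exp(−0.037·1) = 0.9637
N(−d₂) = N(0.16) = 0.5636;  N(−d₁) = N(-0.10) = 0.4602
P = 233·0.9637·0.5636 − 235·0.9474·0.4602 = 126.5519 − 102.4585 = 24.0935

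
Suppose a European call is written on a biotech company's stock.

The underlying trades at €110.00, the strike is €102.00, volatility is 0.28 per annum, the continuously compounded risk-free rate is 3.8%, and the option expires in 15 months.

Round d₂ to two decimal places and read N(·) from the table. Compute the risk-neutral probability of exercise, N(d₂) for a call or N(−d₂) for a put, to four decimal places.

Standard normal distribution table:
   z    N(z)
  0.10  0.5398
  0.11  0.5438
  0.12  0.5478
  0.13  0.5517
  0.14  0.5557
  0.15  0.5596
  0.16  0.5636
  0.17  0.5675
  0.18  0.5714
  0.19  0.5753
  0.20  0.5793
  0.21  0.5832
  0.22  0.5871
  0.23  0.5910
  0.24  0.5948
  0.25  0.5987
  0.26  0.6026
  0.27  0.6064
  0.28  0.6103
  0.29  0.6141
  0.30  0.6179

σ√T = 0.28 × 1.1180 = 0.3130
d₁ = [ln(110/102) + (0.038 + 0.28²/2)·1.25] / 0.3130 = [0.0755 + 0.0965] / 0.3130 = 0.5495 → 0.55
d₂ = d₁ − σ√T = 0.5495 − 0.3130 = 0.2364 → 0.24
Pr(exercise) under Q = N(d₂) = 0.5948

0.5948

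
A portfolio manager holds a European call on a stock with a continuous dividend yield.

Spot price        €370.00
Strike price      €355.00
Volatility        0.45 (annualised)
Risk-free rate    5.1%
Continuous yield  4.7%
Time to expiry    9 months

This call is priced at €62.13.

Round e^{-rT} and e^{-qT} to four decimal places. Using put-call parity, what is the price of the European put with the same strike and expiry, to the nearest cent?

€46.62

exp(−qT) = exp(−0.047·0.75) = 0.9654;  exp(−rT) = exp(−0.051·0.75) = 0.9625
Put-call parity: C − P = S·e^(−qT) − K·e^(−rT) = 370·0.9654 − 355·0.9625 = 357.1980 − 341.6875 = 15.5105
P = C − (C − P) = 62.13 − (15.5105) = 46.6195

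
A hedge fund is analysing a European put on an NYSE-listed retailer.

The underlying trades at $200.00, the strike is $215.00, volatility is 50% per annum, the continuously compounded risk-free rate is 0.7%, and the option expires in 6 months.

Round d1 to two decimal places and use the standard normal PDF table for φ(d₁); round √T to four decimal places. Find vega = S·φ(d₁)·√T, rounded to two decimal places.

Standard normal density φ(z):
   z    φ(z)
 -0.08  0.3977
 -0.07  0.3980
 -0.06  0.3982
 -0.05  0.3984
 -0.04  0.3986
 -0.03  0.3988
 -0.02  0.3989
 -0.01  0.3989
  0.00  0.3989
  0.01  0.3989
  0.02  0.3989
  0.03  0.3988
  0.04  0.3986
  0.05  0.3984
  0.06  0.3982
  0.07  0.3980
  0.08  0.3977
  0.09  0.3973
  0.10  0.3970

56.41

σ√T = 0.5 × 0.7071 = 0.3536
d₁ = [ln(200/215) + (0.007 + 0.5²/2)·0.5] / 0.3536 = [-0.0723 + 0.0660] / 0.3536 = -0.0179 which rounds to -0.02
√T = √0.5 = 0.7071
φ(d₁) = φ(-0.02) = 0.3989
vega = S·φ(d₁)·√T = 200·0.3989·0.7071 = 56.4124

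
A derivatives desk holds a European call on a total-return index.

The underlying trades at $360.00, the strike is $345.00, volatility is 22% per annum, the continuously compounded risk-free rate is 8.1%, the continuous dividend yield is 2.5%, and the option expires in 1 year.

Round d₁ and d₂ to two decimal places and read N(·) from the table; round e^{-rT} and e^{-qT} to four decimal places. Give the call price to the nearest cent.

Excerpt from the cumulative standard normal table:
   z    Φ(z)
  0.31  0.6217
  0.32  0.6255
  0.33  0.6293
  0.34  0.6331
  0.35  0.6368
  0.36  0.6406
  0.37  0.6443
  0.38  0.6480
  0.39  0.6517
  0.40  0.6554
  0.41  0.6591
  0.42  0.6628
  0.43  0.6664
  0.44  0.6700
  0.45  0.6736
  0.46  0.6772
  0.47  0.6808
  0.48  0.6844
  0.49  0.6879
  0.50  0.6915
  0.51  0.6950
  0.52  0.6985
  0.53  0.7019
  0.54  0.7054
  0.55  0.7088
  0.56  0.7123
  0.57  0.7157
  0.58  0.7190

$48.67

σ√T = 0.22 × 1.0000 = 0.2200
d₁ = [ln(360/345) + (0.081 − 0.025 + ½·0.22²)·1] / (σ√T) = (0.0426 + 0.0802) / 0.2200 = 0.5580 ⇒ 0.56
d₂ = 0.5580 − 0.2200 = 0.3380 ⇒ 0.34
e^(−qT) = e^(−0.025·1) = 0.9753;  e^(−rT) = e^(−0.081·1) = 0.9222
C = 360·0.9753·N(0.56) − 345·0.9222·N(0.34) = 360·0.9753·0.7123 − 345·0.9222·0.6331 = 250.0942 − 201.4265 = 48.6678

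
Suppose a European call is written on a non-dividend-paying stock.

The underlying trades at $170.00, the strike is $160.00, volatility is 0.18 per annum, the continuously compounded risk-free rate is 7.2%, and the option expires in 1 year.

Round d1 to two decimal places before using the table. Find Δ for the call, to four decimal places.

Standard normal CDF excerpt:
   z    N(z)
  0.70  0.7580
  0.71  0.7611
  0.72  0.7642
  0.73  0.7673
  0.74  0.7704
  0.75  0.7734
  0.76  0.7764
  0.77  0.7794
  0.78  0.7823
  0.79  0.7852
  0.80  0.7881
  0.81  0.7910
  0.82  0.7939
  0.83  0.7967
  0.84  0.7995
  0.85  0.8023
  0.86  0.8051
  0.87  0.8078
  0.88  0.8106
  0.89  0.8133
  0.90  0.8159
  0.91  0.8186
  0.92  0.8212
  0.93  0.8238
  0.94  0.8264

0.7967

T = 1;  σ√T = 0.1800
d₁ = [ln(170/160) + (0.072 + ½·0.18²)·1] / (σ√T) = (0.0606 + 0.0882) / 0.1800 = 0.8268 ≈ 0.83
N(d₁) = N(0.83) = 0.7967
Δ_call = N(d₁) = 0.7967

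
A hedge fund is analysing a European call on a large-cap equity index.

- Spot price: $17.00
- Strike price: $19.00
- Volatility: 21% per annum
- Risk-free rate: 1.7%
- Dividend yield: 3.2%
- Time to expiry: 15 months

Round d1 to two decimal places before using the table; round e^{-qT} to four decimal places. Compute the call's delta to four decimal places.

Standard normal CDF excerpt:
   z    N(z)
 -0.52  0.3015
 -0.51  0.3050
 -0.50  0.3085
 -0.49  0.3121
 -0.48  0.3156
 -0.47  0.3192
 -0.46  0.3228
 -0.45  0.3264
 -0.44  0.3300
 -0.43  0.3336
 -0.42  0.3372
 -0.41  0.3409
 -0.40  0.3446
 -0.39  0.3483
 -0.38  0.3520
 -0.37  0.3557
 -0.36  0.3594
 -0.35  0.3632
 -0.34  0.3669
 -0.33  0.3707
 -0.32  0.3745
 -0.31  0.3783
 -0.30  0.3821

0.3171

σ√T = 0.21 × 1.1180 = 0.2348
ln(S/K) + (r − q + σ²/2)T = ln(17/19) + (0.017 − 0.032 + 0.21²/2)·1.25 = -0.1112 + 0.0088 = -0.1024
d₁ = -0.1024 / 0.2348 = -0.4362 which rounds to -0.44
N(d₁) = N(-0.44) = 0.3300
Δ_call = exp(−qT)·N(d₁) = 0.9608·0.3300 = 0.3171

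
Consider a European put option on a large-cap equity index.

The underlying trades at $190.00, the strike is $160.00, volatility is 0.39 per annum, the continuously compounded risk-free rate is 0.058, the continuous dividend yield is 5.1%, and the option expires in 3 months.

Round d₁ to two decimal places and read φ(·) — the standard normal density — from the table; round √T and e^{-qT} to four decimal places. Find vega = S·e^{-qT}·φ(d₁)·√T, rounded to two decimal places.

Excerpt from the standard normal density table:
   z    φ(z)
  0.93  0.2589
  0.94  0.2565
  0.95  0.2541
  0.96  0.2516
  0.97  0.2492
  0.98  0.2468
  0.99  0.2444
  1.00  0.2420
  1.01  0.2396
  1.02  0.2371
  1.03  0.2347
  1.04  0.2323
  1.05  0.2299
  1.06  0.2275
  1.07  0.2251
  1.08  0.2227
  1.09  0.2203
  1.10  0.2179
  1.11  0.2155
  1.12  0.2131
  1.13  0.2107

22.92

T = 0.25;  σ√T = 0.1950
d₁ = [ln(190/160) + (0.058 − 0.051 + ½·0.39²)·0.25] / (σ√T) = (0.1719 + 0.0208) / 0.1950 = 0.9878 ≈ 0.99
√T = √0.25 = 0.5000
φ(d₁) = φ(0.99) = 0.2444
exp(−qT) = exp(−0.051·0.25) = 0.9873
vega = S·exp(−qT)·φ(d₁)·√T = 190·0.9873·0.2444·0.5000 = 22.9231
(Call and put vega coincide under Black-Scholes.)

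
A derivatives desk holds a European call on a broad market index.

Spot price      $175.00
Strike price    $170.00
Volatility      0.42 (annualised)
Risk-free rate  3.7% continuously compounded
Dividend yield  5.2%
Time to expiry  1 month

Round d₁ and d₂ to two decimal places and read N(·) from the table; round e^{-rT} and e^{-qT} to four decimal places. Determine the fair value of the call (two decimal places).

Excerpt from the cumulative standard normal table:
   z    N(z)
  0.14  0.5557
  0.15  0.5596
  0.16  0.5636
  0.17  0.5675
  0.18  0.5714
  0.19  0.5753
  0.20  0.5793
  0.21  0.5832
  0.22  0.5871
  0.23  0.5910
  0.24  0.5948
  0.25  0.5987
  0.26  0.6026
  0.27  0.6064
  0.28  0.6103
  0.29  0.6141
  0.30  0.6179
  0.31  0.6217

σ√T = 0.42·√0.08333 = 0.1212
d₁ = [ln(175/170) + (0.037 − 0.052 + ½·0.42²)·0.08333] / (σ√T) = (0.0290 + 0.0061) / 0.1212 = 0.2894 ≈ 0.29
d₂ = 0.2894 − 0.1212 = 0.1682 ≈ 0.17
e^(−qT) = e^(−0.052·0.08333) = 0.9957;  e^(−rT) = e^(−0.037·0.08333) = 0.9969
C = 175·0.9957·N(0.29) − 170·0.9969·N(0.17) = 175·0.9957·0.6141 − 170·0.9969·0.5675 = 107.0054 − 96.1759 = 10.8295

$10.83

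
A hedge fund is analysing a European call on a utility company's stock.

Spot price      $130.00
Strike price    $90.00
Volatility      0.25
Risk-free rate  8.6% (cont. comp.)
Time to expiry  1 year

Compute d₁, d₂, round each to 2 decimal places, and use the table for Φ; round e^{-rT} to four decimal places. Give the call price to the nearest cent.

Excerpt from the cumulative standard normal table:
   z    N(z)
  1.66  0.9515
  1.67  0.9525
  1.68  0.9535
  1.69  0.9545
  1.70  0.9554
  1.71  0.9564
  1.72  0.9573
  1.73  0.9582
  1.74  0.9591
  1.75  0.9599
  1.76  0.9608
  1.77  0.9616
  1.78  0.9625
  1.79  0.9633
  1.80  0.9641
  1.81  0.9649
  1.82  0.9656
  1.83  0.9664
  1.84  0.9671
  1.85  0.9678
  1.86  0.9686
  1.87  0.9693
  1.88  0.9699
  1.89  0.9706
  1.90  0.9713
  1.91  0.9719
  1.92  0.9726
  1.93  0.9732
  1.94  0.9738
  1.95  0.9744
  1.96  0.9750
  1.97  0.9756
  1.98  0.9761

$47.77

σ√T = 0.25 × 1.0000 = 0.2500
d₁ = [ln(130/90) + (0.086 + 0.25²/2)·1] / 0.2500 = [0.3677 + 0.1172] / 0.2500 = 1.9399 ≈ 1.94
d₂ = d₁ − σ√T = 1.9399 − 0.2500 = 1.6899 ≈ 1.69
e^(−rT) = e^(−0.086·1) = 0.9176
C = 130·N(1.94) − 90·0.9176·N(1.69) = 130·0.9738 − 90·0.9176·0.9545 = 126.5940 − 78.8264 = 47.7676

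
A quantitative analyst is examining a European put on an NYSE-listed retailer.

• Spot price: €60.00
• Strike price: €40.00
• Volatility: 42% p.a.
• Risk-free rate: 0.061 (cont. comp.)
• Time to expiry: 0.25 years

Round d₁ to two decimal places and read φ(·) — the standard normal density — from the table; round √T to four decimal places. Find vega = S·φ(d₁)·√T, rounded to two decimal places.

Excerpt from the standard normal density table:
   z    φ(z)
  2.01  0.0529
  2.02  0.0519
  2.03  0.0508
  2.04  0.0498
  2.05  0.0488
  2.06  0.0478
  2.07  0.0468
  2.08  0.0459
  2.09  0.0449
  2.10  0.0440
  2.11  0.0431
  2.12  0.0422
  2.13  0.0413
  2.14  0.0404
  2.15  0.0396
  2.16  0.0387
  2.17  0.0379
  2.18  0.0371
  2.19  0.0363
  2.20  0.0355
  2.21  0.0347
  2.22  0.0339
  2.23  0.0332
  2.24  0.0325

1.29

σ√T = 0.42·√0.25 = 0.2100
ln(S/K) + (r + σ²/2)T = ln(60/40) + (0.061 + 0.42²/2)·0.25 = 0.4055 + 0.0373 = 0.4428
d₁ = 0.4428 / 0.2100 = 2.1084 which rounds to 2.11
√T = √0.25 = 0.5000
φ(d₁) = φ(2.11) = 0.0431
vega = S·φ(d₁)·√T = 60·0.0431·0.5000 = 1.2930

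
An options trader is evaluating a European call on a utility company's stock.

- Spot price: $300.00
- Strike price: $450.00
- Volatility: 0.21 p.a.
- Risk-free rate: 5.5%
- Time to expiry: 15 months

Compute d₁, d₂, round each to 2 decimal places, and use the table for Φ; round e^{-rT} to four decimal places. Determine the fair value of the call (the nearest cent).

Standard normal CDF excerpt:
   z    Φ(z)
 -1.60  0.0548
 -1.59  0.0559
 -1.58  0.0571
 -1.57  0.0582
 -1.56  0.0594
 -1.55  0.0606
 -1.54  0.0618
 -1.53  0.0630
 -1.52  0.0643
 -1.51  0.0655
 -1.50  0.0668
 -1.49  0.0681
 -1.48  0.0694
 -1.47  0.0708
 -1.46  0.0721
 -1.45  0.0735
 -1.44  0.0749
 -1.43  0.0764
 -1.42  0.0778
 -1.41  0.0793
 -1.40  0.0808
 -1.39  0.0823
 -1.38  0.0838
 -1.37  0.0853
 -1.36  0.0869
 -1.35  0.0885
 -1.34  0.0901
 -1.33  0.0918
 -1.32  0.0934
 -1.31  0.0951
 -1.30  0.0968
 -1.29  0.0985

σ√T = 0.21 × 1.1180 = 0.2348
d₁ = [ln(300/450) + (0.055 + 0.21²/2)·1.25] / 0.2348 = [-0.4055 + 0.0963] / 0.2348 = -1.3167 which rounds to -1.32
d₂ = d₁ − σ√T = -1.3167 − 0.2348 = -1.5515 which rounds to -1.55
exp(−rT) = exp(−0.055·1.25) = 0.9336
N(d₁) = N(-1.32) = 0.0934;  N(d₂) = N(-1.55) = 0.0606
C = 300·0.0934 − 450·0.9336·0.0606 = 28.0200 − 25.4593 = 2.5607

$2.56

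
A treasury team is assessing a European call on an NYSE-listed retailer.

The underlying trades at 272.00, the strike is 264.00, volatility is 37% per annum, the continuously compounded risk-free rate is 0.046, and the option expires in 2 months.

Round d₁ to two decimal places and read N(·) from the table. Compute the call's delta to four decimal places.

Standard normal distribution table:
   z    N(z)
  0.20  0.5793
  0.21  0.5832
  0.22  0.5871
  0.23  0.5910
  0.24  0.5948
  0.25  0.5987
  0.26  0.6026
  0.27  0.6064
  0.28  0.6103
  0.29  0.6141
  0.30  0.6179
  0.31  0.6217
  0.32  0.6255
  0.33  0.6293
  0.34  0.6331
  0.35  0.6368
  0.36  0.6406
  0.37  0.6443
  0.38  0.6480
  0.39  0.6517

σ√T = 0.37 × 0.4082 = 0.1511
ln(S/K) + (r + σ²/2)T = ln(272/264) + (0.046 + 0.37²/2)·0.1667 = 0.0299 + 0.0191 = 0.0489
d₁ = 0.0489 / 0.1511 = 0.3239 → 0.32
N(d₁) = N(0.32) = 0.6255
Δ_call = N(d₁) = 0.6255

0.6255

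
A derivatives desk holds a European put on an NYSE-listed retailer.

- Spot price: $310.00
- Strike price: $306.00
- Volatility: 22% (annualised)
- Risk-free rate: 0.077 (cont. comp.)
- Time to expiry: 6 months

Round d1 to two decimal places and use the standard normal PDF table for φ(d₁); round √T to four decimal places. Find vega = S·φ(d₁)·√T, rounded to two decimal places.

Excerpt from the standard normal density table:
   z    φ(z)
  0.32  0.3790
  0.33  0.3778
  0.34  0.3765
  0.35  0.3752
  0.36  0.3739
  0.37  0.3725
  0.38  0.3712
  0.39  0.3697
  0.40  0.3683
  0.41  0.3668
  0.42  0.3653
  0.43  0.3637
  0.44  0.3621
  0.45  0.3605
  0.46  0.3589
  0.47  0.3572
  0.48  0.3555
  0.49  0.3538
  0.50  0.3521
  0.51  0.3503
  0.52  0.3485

80.40

T = 0.5;  σ√T = 0.1556
d₁ = [ln(310/306) + (0.077 + 0.22²/2)·0.5] / 0.1556 = [0.0130 + 0.0506] / 0.1556 = 0.4088 ≈ 0.41
√T = √0.5 = 0.7071
φ(d₁) = φ(0.41) = 0.3668
vega = S·φ(d₁)·√T = 310·0.3668·0.7071 = 80.4029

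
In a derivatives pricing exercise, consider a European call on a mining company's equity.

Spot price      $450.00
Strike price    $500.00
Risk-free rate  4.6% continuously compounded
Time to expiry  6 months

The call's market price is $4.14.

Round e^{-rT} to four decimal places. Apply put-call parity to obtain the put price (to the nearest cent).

$42.79

e^(−rT) = e^(−0.046·0.5) = 0.9773
Put-call parity: C − P = S − K·e^(−rT) = 450 − 500·0.9773 = 450 − 488.6500 = -38.6500
P = C − (C − P) = 4.14 − (-38.6500) = 42.7900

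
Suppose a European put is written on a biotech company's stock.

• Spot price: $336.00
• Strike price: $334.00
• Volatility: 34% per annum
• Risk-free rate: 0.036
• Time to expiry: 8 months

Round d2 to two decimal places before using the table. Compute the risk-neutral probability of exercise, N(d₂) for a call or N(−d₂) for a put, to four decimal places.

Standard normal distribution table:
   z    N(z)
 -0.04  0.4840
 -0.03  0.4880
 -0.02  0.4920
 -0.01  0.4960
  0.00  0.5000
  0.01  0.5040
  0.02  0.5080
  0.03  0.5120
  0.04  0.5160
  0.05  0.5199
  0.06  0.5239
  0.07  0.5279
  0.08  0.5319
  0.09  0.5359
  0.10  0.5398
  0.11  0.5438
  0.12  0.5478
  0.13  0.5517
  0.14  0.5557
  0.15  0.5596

T = 0.6667;  σ√T = 0.2776
d₁ = [ln(336/334) + (0.036 + 0.34²/2)·0.6667] / 0.2776 = [0.0060 + 0.0625] / 0.2776 = 0.2468 ⇒ 0.25
d₂ = d₁ − σ√T = 0.2468 − 0.2776 = -0.0308 ⇒ -0.03
Pr(exercise) under Q = N(−d₂) = N(0.03) = 0.5120

0.5120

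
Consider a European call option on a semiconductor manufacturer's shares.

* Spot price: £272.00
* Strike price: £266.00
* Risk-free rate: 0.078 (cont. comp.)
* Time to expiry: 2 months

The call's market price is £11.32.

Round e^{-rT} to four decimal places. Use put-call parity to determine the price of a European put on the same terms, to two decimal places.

e^(−rT) = e^(−0.078·0.1667) = 0.9871
Put-call parity: C − P = S − K·e^(−rT) = 272 − 266·0.9871 = 272 − 262.5686 = 9.4314
P = C − (C − P) = 11.32 − (9.4314) = 1.8886

£1.89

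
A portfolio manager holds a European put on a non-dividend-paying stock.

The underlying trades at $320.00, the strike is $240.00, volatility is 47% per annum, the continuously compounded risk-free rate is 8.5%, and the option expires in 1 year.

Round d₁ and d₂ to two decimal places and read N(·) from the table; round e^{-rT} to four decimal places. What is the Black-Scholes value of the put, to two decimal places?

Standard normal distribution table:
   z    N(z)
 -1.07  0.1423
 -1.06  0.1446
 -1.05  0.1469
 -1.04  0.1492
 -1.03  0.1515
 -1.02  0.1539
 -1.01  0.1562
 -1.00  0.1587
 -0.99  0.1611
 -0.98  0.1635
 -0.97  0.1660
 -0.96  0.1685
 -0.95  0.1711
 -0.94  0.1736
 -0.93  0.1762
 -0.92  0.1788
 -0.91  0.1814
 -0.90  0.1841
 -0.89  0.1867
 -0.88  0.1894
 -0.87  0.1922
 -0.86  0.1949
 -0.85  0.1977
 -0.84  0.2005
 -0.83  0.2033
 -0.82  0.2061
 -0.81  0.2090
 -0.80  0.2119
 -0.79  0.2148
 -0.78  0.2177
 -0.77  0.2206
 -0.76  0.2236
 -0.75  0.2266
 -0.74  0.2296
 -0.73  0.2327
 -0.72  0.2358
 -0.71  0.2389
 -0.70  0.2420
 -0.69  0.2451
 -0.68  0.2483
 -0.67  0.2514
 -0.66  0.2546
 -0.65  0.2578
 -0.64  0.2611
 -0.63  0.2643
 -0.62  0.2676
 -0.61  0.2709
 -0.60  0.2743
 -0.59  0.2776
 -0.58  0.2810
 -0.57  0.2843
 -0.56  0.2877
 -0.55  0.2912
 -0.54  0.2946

$14.94

σ√T = 0.47 × 1.0000 = 0.4700
d₁ = [ln(320/240) + (0.085 + 0.47²/2)·1] / 0.4700 = [0.2877 + 0.1955] / 0.4700 = 1.0279 ≈ 1.03
d₂ = d₁ − σ√T = 1.0279 − 0.4700 = 0.5579 ≈ 0.56
e^(−rT) = e^(−0.085·1) = 0.9185
N(−d₂) = N(-0.56) = 0.2877;  N(−d₁) = N(-1.03) = 0.1515
P = 240·0.9185·0.2877 − 320·0.1515 = 63.4206 − 48.4800 = 14.9406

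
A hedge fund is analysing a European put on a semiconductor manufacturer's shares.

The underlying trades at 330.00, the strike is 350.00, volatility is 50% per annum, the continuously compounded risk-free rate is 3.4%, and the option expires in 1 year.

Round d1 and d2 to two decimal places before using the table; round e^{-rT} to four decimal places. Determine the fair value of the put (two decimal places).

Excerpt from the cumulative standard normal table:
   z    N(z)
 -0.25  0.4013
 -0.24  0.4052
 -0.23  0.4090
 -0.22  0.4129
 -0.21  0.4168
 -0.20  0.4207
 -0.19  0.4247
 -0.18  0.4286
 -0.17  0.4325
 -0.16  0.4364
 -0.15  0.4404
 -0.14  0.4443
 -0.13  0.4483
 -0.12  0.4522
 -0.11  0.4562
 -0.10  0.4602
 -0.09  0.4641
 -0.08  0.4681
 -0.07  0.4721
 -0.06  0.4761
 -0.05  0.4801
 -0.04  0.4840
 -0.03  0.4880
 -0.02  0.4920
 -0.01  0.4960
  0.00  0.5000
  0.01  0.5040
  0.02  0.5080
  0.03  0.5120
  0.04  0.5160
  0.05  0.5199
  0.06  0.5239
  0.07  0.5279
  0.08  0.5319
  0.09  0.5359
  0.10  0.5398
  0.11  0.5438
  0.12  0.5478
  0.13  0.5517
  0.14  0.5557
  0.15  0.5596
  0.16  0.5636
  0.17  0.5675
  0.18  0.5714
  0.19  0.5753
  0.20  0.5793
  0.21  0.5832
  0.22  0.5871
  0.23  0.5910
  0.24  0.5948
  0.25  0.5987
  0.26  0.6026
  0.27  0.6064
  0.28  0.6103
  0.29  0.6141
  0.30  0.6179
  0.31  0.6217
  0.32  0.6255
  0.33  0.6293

70.21

σ√T = 0.5·√1 = 0.5000
d₁ = [ln(330/350) + (0.034 + 0.5²/2)·1] / 0.5000 = [-0.0588 + 0.1590] / 0.5000 = 0.2003 ⇒ 0.20
d₂ = d₁ − σ√T = 0.2003 − 0.5000 = -0.2997 ⇒ -0.30
e^(−rT) = e^(−0.034·1) = 0.9666
N(−d₂) = N(0.30) = 0.6179;  N(−d₁) = N(-0.20) = 0.4207
P = 350·0.9666·0.6179 − 330·0.4207 = 209.0417 − 138.8310 = 70.2107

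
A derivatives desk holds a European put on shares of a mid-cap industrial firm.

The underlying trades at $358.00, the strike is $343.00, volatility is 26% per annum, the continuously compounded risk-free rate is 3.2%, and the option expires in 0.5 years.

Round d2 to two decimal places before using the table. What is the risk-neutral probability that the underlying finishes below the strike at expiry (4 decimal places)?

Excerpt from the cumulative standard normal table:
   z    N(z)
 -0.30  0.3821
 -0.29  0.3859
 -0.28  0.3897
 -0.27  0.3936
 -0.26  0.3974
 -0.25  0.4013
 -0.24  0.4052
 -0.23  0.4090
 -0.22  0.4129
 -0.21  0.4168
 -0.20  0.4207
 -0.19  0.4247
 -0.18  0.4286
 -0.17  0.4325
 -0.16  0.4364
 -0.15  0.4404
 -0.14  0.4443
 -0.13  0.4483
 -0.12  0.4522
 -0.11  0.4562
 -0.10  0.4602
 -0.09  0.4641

0.4090

T = 0.5;  σ√T = 0.1838
ln(S/K) + (r + σ²/2)T = ln(358/343) + (0.032 + 0.26²/2)·0.5 = 0.0428 + 0.0329 = 0.0757
d₁ = 0.0757 / 0.1838 = 0.4118 ≈ 0.41
d₂ = d₁ − σ√T = 0.4118 − 0.1838 = 0.2279 ≈ 0.23
Risk-neutral Pr[S_T < K] = N(−d₂) = N(-0.23) = 0.4090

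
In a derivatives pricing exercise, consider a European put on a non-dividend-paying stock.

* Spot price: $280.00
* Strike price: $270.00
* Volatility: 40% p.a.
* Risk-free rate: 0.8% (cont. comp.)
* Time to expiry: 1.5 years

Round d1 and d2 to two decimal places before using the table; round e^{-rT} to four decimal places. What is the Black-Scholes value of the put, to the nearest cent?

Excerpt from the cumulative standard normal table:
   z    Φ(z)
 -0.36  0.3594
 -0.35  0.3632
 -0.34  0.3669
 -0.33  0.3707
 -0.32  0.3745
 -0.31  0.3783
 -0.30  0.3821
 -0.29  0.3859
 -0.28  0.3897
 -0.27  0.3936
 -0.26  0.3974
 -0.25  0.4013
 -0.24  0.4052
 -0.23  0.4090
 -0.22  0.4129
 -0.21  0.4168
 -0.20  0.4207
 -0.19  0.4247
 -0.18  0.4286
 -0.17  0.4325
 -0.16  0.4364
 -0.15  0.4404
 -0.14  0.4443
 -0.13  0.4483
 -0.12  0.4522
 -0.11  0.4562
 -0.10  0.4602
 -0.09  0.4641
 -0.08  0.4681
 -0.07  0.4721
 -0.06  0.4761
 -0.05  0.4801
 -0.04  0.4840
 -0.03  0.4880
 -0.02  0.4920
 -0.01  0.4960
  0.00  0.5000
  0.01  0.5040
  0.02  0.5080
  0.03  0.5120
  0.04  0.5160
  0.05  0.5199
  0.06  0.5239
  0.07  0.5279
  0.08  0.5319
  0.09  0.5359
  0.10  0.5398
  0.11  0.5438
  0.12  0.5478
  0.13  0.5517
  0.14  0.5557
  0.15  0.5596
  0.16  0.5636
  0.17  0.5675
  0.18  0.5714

σ√T = 0.4 × 1.2247 = 0.4899
d₁ = [ln(280/270) + (0.008 + ½·0.4²)·1.5] / (σ√T) = (0.0364 + 0.1320) / 0.4899 = 0.3437 which rounds to 0.34
d₂ = 0.3437 − 0.4899 = -0.1462 which rounds to -0.15
exp(−rT) = exp(−0.008·1.5) = 0.9881
N(−d₂) = N(0.15) = 0.5596;  N(−d₁) = N(-0.34) = 0.3669
P = 270·0.9881·0.5596 − 280·0.3669 = 149.2940 − 102.7320 = 46.5620

$46.56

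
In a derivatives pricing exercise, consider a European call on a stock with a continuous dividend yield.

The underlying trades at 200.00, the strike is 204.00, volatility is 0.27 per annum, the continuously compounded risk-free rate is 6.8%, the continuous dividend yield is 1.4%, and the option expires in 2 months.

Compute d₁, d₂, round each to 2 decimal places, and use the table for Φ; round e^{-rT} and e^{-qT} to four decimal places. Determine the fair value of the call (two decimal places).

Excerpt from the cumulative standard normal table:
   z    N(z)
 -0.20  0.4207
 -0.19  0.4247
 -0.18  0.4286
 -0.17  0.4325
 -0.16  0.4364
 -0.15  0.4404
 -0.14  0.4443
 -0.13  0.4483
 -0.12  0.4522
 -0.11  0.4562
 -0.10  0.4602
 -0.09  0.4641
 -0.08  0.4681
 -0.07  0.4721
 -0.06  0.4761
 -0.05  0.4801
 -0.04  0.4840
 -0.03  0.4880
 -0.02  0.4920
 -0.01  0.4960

σ√T = 0.27 × 0.4082 = 0.1102
ln(S/K) + (r − q + σ²/2)T = ln(200/204) + (0.068 − 0.014 + 0.27²/2)·0.1667 = -0.0198 + 0.0151 = -0.0047
d₁ = -0.0047 / 0.1102 = -0.0429 ⇒ -0.04
d₂ = d₁ − σ√T = -0.0429 − 0.1102 = -0.1531 ⇒ -0.15
exp(−qT) = exp(−0.014·0.1667) = 0.9977;  exp(−rT) = exp(−0.068·0.1667) = 0.9887
C = 200·0.9977·N(-0.04) − 204·0.9887·N(-0.15) = 200·0.9977·0.4840 − 204·0.9887·0.4404 = 96.5774 − 88.8264 = 7.7510

7.75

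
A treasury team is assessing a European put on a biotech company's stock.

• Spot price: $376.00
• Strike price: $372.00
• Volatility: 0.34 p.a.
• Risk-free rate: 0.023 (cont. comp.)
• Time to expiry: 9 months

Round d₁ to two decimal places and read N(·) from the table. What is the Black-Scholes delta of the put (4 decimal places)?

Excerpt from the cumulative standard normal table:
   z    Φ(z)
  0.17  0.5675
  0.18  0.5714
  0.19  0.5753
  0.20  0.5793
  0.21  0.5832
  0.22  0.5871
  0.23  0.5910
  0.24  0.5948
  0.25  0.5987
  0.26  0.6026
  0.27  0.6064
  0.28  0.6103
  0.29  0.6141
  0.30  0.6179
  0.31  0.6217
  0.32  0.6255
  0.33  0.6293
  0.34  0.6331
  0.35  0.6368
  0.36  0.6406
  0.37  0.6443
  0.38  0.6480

σ√T = 0.34·√0.75 = 0.2944
d₁ = [ln(376/372) + (0.023 + 0.34²/2)·0.75] / 0.2944 = [0.0107 + 0.0606] / 0.2944 = 0.2421 which rounds to 0.24
N(d₁) = N(0.24) = 0.5948
Δ_put = N(d₁) − 1 = 0.5948 − 1 = -0.4052

-0.4052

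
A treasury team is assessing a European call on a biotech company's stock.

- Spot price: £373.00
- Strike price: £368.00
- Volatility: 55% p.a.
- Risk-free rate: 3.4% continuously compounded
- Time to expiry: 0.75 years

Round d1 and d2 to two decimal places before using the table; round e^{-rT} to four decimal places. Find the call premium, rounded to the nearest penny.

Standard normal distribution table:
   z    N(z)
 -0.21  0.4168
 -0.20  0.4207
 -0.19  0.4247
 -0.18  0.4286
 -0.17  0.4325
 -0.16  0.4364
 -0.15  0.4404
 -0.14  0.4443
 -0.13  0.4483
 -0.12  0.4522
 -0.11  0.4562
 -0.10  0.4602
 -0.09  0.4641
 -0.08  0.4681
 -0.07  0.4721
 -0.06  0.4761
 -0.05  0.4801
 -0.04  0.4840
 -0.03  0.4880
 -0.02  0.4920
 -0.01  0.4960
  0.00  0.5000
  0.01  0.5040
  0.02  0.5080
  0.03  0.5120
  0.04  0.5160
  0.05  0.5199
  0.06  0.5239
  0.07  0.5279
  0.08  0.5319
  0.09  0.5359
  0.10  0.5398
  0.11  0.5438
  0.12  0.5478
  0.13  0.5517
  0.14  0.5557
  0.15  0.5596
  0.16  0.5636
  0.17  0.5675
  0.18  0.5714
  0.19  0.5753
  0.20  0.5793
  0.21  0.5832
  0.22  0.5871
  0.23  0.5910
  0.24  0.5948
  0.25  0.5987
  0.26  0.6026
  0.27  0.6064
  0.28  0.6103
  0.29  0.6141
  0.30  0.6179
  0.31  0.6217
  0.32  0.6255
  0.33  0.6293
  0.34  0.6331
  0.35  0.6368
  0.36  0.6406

£76.76

σ√T = 0.55·√0.75 = 0.4763
d₁ = [ln(373/368) + (0.034 + 0.55²/2)·0.75] / 0.4763 = [0.0135 + 0.1389] / 0.4763 = 0.3200 → 0.32
d₂ = d₁ − σ√T = 0.3200 − 0.4763 = -0.1563 → -0.16
e^(−rT) = e^(−0.034·0.75) = 0.9748
N(d₁) = N(0.32) = 0.6255;  N(d₂) = N(-0.16) = 0.4364
C = 373·0.6255 − 368·0.9748·0.4364 = 233.3115 − 156.5482 = 76.7633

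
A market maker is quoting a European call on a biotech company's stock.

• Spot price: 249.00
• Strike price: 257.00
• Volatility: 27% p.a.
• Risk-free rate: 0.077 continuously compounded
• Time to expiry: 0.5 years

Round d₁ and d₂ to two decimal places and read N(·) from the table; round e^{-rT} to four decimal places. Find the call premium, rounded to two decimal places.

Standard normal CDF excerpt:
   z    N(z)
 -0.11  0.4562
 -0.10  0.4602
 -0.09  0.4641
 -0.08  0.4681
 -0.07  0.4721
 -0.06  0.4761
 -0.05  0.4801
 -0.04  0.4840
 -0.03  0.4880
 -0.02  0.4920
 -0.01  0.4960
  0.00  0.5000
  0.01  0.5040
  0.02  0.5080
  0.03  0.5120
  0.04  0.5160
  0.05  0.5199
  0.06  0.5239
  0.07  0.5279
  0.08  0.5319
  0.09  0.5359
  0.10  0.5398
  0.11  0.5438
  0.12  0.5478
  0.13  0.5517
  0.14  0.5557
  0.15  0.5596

σ√T = 0.27 × 0.7071 = 0.1909
d₁ = [ln(249/257) + (0.077 + ½·0.27²)·0.5] / (σ√T) = (-0.0316 + 0.0567) / 0.1909 = 0.1315 ⇒ 0.13
d₂ = 0.1315 − 0.1909 = -0.0594 ⇒ -0.06
e^(−rT) = e^(−0.077·0.5) = 0.9622
C = 249·N(0.13) − 257·0.9622·N(-0.06) = 249·0.5517 − 257·0.9622·0.4761 = 137.3733 − 117.7326 = 19.6407

19.64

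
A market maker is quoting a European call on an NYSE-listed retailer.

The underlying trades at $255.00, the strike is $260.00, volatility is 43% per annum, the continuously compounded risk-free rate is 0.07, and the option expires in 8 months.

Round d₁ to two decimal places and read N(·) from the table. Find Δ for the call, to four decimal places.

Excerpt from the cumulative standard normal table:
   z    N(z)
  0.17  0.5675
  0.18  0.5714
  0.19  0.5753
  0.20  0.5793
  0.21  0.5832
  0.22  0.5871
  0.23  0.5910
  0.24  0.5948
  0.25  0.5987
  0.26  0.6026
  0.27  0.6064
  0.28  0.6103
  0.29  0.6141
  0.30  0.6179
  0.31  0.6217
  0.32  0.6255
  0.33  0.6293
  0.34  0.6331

0.5987

σ√T = 0.43·√0.6667 = 0.3511
d₁ = [ln(255/260) + (0.07 + ½·0.43²)·0.6667] / (σ√T) = (-0.0194 + 0.1083) / 0.3511 = 0.2532 which rounds to 0.25
N(d₁) = N(0.25) = 0.5987
Δ_call = N(d₁) = 0.5987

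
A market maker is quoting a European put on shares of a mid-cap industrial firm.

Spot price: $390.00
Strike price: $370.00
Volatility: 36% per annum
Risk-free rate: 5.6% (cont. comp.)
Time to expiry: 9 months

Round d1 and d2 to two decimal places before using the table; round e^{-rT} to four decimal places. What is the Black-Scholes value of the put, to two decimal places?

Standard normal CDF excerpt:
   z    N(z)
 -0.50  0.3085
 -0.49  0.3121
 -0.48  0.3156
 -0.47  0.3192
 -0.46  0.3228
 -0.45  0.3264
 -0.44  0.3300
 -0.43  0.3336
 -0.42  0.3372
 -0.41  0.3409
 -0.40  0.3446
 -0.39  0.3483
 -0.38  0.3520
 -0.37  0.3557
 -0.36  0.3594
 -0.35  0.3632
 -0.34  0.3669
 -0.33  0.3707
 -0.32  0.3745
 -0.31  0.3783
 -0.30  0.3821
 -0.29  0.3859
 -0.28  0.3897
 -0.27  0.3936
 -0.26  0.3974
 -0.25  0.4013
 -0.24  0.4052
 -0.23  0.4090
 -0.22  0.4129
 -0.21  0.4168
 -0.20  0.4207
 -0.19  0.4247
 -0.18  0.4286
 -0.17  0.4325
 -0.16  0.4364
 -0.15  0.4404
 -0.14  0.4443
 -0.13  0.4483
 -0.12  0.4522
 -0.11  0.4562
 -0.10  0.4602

$30.36

T = 0.75;  σ√T = 0.3118
ln(S/K) + (r + σ²/2)T = ln(390/370) + (0.056 + 0.36²/2)·0.75 = 0.0526 + 0.0906 = 0.1432
d₁ = 0.1432 / 0.3118 = 0.4595 → 0.46
d₂ = d₁ − σ√T = 0.4595 − 0.3118 = 0.1477 → 0.15
e^(−rT) = e^(−0.056·0.75) = 0.9589
N(−d₂) = N(-0.15) = 0.4404;  N(−d₁) = N(-0.46) = 0.3228
P = 370·0.9589·0.4404 − 390·0.3228 = 156.2508 − 125.8920 = 30.3588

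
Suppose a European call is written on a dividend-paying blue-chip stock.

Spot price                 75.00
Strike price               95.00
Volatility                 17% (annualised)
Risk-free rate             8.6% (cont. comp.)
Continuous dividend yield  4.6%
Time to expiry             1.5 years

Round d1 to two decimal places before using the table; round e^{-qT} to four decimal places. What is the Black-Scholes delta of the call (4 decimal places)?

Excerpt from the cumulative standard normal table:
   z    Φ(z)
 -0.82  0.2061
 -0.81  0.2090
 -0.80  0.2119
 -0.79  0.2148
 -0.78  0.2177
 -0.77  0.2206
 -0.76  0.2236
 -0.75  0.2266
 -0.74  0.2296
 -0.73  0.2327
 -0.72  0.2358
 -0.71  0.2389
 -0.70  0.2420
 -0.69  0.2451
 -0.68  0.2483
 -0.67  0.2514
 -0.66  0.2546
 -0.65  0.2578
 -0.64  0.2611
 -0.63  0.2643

0.2143

T = 1.5;  σ√T = 0.2082
ln(S/K) + (r − q + σ²/2)T = ln(75/95) + (0.086 − 0.046 + 0.17²/2)·1.5 = -0.2364 + 0.0817 = -0.1547
d₁ = -0.1547 / 0.2082 = -0.7431 ≈ -0.74
N(d₁) = N(-0.74) = 0.2296
Δ_call = e^(−qT)·N(d₁) = 0.9333·0.2296 = 0.2143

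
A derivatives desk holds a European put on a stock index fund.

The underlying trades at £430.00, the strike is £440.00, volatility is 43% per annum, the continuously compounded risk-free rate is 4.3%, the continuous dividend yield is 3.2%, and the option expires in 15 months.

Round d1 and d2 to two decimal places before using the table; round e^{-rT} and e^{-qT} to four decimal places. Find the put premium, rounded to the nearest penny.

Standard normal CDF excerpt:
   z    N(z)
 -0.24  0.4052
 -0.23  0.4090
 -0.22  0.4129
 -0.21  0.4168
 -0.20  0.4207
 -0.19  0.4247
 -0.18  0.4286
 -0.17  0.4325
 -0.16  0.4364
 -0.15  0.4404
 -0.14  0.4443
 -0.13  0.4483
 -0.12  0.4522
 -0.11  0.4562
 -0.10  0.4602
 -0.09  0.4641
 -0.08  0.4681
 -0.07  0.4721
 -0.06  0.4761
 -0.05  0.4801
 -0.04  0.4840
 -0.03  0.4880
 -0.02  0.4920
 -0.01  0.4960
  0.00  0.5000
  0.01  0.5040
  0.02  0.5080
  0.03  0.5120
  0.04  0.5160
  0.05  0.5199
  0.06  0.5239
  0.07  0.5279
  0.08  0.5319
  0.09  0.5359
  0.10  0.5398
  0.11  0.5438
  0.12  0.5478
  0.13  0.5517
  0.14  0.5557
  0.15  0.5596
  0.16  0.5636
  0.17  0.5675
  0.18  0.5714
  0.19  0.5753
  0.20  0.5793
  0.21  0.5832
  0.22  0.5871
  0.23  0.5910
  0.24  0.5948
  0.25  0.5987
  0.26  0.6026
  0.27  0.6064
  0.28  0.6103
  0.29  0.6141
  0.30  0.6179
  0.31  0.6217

£80.69

T = 1.25;  σ√T = 0.4808
d₁ = [ln(430/440) + (0.043 − 0.032 + 0.43²/2)·1.25] / 0.4808 = [-0.0230 + 0.1293] / 0.4808 = 0.2212 → 0.22
d₂ = d₁ − σ√T = 0.2212 − 0.4808 = -0.2596 → -0.26
e^(−qT) = e^(−0.032·1.25) = 0.9608;  e^(−rT) = e^(−0.043·1.25) = 0.9477
N(−d₂) = N(0.26) = 0.6026;  N(−d₁) = N(-0.22) = 0.4129
P = 440·0.9477·0.6026 − 430·0.9608·0.4129 = 251.2770 − 170.5872 = 80.6898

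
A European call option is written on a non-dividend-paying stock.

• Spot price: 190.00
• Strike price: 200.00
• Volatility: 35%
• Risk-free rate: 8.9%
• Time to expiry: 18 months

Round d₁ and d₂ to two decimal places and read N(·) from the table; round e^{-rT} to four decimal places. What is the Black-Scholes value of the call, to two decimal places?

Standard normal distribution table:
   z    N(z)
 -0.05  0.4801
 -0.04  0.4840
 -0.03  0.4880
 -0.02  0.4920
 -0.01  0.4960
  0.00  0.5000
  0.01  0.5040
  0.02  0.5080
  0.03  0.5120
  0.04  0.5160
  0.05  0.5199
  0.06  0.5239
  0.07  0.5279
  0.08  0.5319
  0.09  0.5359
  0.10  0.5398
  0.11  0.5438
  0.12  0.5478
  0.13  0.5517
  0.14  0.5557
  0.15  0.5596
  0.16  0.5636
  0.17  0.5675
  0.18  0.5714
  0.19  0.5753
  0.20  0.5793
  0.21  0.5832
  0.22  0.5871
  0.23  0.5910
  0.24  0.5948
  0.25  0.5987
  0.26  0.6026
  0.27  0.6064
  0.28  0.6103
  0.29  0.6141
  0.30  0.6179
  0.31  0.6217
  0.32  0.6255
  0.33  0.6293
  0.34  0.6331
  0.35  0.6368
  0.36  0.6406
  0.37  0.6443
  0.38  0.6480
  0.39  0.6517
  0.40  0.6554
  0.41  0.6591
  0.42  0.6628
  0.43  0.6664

σ√T = 0.35·√1.5 = 0.4287
ln(S/K) + (r + σ²/2)T = ln(190/200) + (0.089 + 0.35²/2)·1.5 = -0.0513 + 0.2254 = 0.1741
d₁ = 0.1741 / 0.4287 = 0.4061 → 0.41
d₂ = d₁ − σ√T = 0.4061 − 0.4287 = -0.0226 → -0.02
e^(−rT) = e^(−0.089·1.5) = 0.8750
C = 190·N(0.41) − 200·0.8750·N(-0.02) = 190·0.6591 − 200·0.8750·0.4920 = 125.2290 − 86.1000 = 39.1290

39.13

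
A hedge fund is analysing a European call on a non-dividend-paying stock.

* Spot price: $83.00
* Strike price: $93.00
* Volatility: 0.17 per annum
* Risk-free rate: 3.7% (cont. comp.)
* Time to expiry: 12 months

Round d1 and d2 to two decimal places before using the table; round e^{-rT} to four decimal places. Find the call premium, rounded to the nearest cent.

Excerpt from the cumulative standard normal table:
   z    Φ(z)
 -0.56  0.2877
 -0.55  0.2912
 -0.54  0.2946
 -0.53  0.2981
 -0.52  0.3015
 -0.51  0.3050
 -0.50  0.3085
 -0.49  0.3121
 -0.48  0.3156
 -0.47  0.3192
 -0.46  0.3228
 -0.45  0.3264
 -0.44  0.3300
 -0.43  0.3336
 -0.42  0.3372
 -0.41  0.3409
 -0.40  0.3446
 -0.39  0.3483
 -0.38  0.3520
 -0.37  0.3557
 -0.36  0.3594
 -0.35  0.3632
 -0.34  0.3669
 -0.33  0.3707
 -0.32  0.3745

$3.12

T = 1;  σ√T = 0.1700
ln(S/K) + (r + σ²/2)T = ln(83/93) + (0.037 + 0.17²/2)·1 = -0.1138 + 0.0515 = -0.0623
d₁ = -0.0623 / 0.1700 = -0.3665 ⇒ -0.37
d₂ = d₁ − σ√T = -0.3665 − 0.1700 = -0.5365 ⇒ -0.54
e^(−rT) = e^(−0.037·1) = 0.9637
C = 83·N(-0.37) − 93·0.9637·N(-0.54) = 83·0.3557 − 93·0.9637·0.2946 = 29.5231 − 26.4033 = 3.1198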